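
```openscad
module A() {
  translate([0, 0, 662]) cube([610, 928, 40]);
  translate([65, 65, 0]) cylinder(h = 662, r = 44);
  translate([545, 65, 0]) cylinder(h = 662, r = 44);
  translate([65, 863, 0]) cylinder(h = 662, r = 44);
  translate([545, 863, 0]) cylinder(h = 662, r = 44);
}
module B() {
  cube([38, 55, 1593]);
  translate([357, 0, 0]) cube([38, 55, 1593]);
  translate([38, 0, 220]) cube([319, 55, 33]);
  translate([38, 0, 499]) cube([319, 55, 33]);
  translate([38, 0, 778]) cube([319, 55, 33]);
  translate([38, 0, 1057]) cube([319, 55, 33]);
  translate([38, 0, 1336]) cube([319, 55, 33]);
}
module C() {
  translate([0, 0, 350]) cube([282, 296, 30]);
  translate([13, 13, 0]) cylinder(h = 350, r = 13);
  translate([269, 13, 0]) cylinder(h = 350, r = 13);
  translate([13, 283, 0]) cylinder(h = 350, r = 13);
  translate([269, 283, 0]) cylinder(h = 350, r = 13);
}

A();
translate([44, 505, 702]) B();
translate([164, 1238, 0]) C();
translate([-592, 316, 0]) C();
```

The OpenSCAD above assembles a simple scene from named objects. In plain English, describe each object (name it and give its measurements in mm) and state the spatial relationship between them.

A is a rectangular dining table. The top is 610×928×40 mm with its upper surface at z = 702 mm. It stands on four round legs of 88 mm diameter, each leg's bounding box inset 21 mm from the nearest pair of top edges, running from the floor to the underside of the top.

B is a wooden ladder with two side rails of 38×55 mm section and 1593 mm height, set 395 mm apart overall. Between them run 5 rectangular rungs (55 mm deep, 33 mm thick), front faces flush with the rails' −y face. The bottom of the first rung is 220 mm above the floor and each subsequent rung is 279 mm higher than the one below.

C is a four-legged stool. The seat is a 282×296×30 mm slab whose top surface is at z = 380 mm; four round legs, each 26 mm in diameter, run from the floor (z = 0) to the underside of the seat, each leg's axis is inset half a diameter from the nearest pair of seat edges (so the leg's bounding box is flush with the corner).

The ladder is on top of the table. Two stools sit around the table at the +y, −x sides.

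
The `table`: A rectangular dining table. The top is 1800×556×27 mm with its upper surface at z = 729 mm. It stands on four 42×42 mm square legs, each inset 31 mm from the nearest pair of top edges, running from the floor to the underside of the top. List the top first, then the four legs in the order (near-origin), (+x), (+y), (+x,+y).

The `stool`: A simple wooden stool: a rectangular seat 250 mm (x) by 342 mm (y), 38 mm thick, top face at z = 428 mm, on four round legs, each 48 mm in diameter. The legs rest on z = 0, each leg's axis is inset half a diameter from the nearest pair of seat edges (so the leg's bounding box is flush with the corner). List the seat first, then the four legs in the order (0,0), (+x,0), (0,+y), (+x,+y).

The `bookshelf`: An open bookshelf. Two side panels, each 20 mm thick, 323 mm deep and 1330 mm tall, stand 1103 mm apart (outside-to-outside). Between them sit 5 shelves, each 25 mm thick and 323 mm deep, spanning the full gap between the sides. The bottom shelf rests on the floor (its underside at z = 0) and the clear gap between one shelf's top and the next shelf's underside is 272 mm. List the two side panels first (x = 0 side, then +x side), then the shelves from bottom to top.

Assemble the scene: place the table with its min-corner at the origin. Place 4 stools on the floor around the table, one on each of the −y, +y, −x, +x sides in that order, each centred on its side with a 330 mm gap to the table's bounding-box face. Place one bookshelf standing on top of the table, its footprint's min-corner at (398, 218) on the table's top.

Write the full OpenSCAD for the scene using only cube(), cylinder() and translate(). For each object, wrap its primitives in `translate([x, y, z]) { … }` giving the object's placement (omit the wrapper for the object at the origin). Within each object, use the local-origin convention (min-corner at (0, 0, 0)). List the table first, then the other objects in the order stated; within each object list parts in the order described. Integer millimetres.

translate([0, 0, 702]) cube([1800, 556, 27]);
translate([31, 31, 0]) cube([42, 42, 702]);
translate([1727, 31, 0]) cube([42, 42, 702]);
translate([31, 483, 0]) cube([42, 42, 702]);
translate([1727, 483, 0]) cube([42, 42, 702]);
translate([775, -672, 0]) {
  translate([0, 0, 390]) cube([250, 342, 38]);
  translate([24, 24, 0]) cylinder(h = 390, r = 24);
  translate([226, 24, 0]) cylinder(h = 390, r = 24);
  translate([24, 318, 0]) cylinder(h = 390, r = 24);
  translate([226, 318, 0]) cylinder(h = 390, r = 24);
}
translate([775, 886, 0]) {
  translate([0, 0, 390]) cube([250, 342, 38]);
  translate([24, 24, 0]) cylinder(h = 390, r = 24);
  translate([226, 24, 0]) cylinder(h = 390, r = 24);
  translate([24, 318, 0]) cylinder(h = 390, r = 24);
  translate([226, 318, 0]) cylinder(h = 390, r = 24);
}
translate([-580, 107, 0]) {
  translate([0, 0, 390]) cube([250, 342, 38]);
  translate([24, 24, 0]) cylinder(h = 390, r = 24);
  translate([226, 24, 0]) cylinder(h = 390, r = 24);
  translate([24, 318, 0]) cylinder(h = 390, r = 24);
  translate([226, 318, 0]) cylinder(h = 390, r = 24);
}
translate([2130, 107, 0]) {
  translate([0, 0, 390]) cube([250, 342, 38]);
  translate([24, 24, 0]) cylinder(h = 390, r = 24);
  translate([226, 24, 0]) cylinder(h = 390, r = 24);
  translate([24, 318, 0]) cylinder(h = 390, r = 24);
  translate([226, 318, 0]) cylinder(h = 390, r = 24);
}
translate([398, 218, 729]) {
  cube([20, 323, 1330]);
  translate([1083, 0, 0]) cube([20, 323, 1330]);
  translate([20, 0, 0]) cube([1063, 323, 25]);
  translate([20, 0, 297]) cube([1063, 323, 25]);
  translate([20, 0, 594]) cube([1063, 323, 25]);
  translate([20, 0, 891]) cube([1063, 323, 25]);
  translate([20, 0, 1188]) cube([1063, 323, 25]);
}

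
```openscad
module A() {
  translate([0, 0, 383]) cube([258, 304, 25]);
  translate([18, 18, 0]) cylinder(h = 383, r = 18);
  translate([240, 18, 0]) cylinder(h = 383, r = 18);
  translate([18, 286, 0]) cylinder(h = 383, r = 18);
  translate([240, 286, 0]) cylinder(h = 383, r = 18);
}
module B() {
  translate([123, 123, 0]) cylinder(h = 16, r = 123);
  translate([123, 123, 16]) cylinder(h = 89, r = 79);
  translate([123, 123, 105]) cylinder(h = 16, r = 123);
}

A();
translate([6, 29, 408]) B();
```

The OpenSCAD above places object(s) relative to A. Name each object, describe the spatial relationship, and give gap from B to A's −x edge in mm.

The spool's min-x is at 6; the stool's min-x is 0; gap = 6 mm.

A is a stool. B is a spool. The spool is on top of the stool, centred. The gap from the spool to the stool's −x edge is 6 mm.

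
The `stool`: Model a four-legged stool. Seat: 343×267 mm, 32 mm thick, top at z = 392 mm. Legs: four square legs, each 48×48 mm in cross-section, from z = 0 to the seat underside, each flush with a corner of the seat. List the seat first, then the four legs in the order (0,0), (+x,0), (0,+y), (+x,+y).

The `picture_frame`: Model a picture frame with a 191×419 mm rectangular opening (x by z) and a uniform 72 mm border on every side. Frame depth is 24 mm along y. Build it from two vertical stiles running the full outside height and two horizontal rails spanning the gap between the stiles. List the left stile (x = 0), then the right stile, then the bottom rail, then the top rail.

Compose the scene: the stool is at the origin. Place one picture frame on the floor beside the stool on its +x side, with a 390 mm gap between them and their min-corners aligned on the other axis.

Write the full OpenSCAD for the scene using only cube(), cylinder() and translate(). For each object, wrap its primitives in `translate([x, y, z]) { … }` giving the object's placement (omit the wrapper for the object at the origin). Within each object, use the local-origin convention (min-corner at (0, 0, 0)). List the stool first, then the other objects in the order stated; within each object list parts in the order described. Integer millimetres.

translate([0, 0, 360]) cube([343, 267, 32]);
cube([48, 48, 360]);
translate([295, 0, 0]) cube([48, 48, 360]);
translate([0, 219, 0]) cube([48, 48, 360]);
translate([295, 219, 0]) cube([48, 48, 360]);
translate([733, 0, 0]) {
  cube([72, 24, 563]);
  translate([263, 0, 0]) cube([72, 24, 563]);
  translate([72, 0, 0]) cube([191, 24, 72]);
  translate([72, 0, 491]) cube([191, 24, 72]);
}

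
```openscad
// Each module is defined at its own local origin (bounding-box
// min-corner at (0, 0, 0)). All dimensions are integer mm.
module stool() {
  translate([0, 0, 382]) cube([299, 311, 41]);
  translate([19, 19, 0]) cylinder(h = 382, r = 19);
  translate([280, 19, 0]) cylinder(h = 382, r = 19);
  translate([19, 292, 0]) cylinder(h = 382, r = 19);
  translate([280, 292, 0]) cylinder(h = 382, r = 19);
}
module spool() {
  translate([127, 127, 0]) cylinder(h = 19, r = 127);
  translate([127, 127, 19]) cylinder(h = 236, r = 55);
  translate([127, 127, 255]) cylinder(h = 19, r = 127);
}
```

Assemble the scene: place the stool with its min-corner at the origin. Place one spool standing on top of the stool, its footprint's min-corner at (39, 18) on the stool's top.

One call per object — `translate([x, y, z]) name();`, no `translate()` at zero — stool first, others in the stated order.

stool();
translate([39, 18, 423]) spool();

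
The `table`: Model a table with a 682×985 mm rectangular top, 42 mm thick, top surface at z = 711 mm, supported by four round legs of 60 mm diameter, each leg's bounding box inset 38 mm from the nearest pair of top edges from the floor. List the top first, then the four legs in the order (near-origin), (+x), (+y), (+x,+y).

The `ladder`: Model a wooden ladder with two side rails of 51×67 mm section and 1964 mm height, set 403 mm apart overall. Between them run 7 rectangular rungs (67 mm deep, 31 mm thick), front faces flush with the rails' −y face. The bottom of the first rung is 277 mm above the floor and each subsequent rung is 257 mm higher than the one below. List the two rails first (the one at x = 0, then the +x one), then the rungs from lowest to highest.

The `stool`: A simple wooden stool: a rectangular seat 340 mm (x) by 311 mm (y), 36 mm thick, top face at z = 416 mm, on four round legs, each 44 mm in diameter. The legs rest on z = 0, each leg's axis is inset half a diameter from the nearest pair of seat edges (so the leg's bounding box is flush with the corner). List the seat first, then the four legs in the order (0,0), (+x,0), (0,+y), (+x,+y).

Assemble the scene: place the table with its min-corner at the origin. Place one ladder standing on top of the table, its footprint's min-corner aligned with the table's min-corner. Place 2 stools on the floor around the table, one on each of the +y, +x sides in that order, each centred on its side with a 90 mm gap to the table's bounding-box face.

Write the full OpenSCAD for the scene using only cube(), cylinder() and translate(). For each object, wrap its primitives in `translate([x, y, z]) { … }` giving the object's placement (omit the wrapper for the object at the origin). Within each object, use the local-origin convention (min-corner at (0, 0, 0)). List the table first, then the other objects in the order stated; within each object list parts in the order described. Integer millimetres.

translate([0, 0, 669]) cube([682, 985, 42]);
translate([68, 68, 0]) cylinder(h = 669, r = 30);
translate([614, 68, 0]) cylinder(h = 669, r = 30);
translate([68, 917, 0]) cylinder(h = 669, r = 30);
translate([614, 917, 0]) cylinder(h = 669, r = 30);
translate([0, 0, 711]) {
  cube([51, 67, 1964]);
  translate([352, 0, 0]) cube([51, 67, 1964]);
  translate([51, 0, 277]) cube([301, 67, 31]);
  translate([51, 0, 534]) cube([301, 67, 31]);
  translate([51, 0, 791]) cube([301, 67, 31]);
  translate([51, 0, 1048]) cube([301, 67, 31]);
  translate([51, 0, 1305]) cube([301, 67, 31]);
  translate([51, 0, 1562]) cube([301, 67, 31]);
  translate([51, 0, 1819]) cube([301, 67, 31]);
}
translate([171, 1075, 0]) {
  translate([0, 0, 380]) cube([340, 311, 36]);
  translate([22, 22, 0]) cylinder(h = 380, r = 22);
  translate([318, 22, 0]) cylinder(h = 380, r = 22);
  translate([22, 289, 0]) cylinder(h = 380, r = 22);
  translate([318, 289, 0]) cylinder(h = 380, r = 22);
}
translate([772, 337, 0]) {
  translate([0, 0, 380]) cube([340, 311, 36]);
  translate([22, 22, 0]) cylinder(h = 380, r = 22);
  translate([318, 22, 0]) cylinder(h = 380, r = 22);
  translate([22, 289, 0]) cylinder(h = 380, r = 22);
  translate([318, 289, 0]) cylinder(h = 380, r = 22);
}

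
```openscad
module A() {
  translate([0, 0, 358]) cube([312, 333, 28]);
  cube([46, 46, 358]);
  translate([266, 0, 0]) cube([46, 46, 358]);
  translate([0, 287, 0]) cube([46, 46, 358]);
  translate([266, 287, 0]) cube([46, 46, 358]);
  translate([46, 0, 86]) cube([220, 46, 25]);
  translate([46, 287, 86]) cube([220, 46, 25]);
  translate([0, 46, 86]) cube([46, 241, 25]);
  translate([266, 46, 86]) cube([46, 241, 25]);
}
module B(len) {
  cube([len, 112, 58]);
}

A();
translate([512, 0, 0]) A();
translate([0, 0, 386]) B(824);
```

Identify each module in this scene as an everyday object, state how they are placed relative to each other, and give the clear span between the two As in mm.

Second stool starts at x = 512; first ends at x = 312; clear span = 512 − 312 = 200 mm.

A is a stool. B is a beam. A beam spans the tops of two stools. The clear span between the two stools is 200 mm.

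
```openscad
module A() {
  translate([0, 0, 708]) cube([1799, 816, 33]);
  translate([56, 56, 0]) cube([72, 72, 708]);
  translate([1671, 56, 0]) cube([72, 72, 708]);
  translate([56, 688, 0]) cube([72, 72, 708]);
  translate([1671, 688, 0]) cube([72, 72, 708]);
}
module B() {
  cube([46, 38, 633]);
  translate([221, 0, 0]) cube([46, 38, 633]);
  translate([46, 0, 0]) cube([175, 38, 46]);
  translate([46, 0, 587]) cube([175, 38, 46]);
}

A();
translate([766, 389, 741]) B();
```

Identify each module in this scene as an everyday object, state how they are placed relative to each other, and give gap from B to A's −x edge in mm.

A is a table. B is a picture frame. The picture frame is on top of the table, centred. The gap from the picture frame to the table's −x edge is 766 mm.

The picture frame's min-x is at 766; the table's min-x is 0; gap = 766 mm.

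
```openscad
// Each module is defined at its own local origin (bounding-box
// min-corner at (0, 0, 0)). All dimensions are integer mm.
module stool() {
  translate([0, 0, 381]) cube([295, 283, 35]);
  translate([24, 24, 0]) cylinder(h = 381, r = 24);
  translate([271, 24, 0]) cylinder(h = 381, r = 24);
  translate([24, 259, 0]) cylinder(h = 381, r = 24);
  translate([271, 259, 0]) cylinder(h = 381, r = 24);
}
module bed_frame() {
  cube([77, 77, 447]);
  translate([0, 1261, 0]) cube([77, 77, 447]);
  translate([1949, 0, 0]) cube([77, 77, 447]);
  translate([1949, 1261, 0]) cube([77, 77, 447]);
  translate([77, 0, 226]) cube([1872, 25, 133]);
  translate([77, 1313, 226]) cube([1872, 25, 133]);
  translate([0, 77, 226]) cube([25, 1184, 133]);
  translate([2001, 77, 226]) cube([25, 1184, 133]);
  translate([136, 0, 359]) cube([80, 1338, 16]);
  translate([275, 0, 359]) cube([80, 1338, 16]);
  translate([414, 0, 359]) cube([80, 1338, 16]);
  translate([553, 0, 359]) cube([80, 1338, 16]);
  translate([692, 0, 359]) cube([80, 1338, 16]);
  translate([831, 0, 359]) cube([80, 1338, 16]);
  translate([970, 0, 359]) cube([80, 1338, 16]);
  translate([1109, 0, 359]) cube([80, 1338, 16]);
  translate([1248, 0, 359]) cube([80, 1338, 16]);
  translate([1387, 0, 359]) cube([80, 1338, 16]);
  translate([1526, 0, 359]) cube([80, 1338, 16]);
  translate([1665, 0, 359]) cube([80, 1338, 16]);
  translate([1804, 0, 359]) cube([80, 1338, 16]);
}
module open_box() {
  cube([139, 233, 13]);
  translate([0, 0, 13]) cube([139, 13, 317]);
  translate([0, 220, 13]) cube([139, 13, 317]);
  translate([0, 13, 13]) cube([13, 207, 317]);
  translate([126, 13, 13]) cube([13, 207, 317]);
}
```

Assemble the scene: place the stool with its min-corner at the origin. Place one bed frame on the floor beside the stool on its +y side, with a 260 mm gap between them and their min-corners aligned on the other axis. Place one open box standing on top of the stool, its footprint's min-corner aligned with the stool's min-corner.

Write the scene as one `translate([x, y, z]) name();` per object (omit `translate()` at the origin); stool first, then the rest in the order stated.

stool();
translate([0, 543, 0]) bed_frame();
translate([0, 0, 416]) open_box();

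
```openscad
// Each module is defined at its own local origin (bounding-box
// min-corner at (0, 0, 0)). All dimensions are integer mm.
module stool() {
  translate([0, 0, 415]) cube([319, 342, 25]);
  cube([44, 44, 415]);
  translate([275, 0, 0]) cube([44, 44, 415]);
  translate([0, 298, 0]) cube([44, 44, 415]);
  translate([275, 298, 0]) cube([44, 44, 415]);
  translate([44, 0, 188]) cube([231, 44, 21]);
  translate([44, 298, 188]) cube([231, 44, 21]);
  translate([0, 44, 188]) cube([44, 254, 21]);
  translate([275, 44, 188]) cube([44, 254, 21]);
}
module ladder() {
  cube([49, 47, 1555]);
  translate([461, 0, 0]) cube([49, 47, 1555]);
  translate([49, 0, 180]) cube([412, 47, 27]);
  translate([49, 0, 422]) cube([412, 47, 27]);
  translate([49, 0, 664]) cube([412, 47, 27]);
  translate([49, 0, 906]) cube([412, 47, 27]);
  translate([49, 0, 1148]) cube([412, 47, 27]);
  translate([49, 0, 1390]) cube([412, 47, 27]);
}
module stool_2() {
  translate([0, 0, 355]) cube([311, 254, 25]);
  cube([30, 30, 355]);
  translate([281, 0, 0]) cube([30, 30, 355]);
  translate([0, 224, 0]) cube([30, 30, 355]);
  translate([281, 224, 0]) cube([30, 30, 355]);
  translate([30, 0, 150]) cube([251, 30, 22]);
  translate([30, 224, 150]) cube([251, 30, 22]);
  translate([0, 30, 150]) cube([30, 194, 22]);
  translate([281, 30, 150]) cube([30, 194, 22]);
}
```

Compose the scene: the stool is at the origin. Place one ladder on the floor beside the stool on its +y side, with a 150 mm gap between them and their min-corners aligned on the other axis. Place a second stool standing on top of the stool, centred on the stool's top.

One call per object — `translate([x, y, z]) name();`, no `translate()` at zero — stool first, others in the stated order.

stool();
translate([0, 492, 0]) ladder();
translate([4, 44, 440]) stool_2();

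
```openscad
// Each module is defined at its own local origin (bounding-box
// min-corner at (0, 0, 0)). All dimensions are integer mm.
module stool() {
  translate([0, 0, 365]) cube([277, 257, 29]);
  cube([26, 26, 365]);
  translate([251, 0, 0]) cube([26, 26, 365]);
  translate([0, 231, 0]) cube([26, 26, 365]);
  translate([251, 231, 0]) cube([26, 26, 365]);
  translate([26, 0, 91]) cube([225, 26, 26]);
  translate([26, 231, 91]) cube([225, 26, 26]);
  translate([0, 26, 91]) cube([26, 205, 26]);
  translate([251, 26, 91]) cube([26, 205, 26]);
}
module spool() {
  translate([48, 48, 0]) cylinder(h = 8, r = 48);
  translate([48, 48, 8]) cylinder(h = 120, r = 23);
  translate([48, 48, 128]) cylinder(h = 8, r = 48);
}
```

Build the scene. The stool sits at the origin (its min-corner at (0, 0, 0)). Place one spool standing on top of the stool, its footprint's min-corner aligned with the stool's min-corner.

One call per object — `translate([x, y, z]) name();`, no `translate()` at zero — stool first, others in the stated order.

stool();
translate([0, 0, 394]) spool();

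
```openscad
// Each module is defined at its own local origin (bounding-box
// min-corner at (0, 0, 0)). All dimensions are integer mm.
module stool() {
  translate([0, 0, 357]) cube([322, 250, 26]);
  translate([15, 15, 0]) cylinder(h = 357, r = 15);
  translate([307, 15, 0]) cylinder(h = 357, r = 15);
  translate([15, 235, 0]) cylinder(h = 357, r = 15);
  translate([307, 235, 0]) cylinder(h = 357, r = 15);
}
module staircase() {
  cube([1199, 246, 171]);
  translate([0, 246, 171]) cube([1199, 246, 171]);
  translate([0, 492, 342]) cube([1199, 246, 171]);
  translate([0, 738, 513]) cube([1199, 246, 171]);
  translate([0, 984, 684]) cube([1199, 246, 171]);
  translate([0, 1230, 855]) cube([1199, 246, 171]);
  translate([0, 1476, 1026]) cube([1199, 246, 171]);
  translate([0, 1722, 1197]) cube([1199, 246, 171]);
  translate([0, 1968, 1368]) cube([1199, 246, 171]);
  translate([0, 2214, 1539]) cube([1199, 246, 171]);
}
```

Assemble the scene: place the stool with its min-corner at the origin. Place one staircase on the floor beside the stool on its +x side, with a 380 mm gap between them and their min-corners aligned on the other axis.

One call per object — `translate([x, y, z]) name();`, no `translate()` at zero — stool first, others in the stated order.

stool();
translate([702, 0, 0]) staircase();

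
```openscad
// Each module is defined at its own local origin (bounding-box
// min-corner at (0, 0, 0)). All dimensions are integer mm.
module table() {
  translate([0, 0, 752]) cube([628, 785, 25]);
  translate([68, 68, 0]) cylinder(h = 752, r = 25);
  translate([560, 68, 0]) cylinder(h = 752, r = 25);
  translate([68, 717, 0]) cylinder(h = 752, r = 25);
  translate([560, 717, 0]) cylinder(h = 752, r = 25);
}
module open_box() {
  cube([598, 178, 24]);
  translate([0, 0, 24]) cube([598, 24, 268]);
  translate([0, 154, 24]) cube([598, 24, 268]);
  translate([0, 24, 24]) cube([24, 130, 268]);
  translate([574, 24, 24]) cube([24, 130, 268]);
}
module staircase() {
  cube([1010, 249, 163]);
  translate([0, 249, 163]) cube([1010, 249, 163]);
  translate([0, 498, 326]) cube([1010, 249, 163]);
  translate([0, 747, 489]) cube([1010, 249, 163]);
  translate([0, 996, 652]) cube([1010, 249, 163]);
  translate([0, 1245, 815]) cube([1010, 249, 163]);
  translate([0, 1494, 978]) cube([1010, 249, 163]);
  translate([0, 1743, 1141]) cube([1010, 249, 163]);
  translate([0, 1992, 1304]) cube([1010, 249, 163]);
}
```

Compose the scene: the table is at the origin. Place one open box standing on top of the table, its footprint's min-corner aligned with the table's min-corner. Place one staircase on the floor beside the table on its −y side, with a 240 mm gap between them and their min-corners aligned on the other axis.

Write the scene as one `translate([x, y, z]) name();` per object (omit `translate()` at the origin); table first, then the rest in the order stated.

table();
translate([0, 0, 777]) open_box();
translate([0, -2481, 0]) staircase();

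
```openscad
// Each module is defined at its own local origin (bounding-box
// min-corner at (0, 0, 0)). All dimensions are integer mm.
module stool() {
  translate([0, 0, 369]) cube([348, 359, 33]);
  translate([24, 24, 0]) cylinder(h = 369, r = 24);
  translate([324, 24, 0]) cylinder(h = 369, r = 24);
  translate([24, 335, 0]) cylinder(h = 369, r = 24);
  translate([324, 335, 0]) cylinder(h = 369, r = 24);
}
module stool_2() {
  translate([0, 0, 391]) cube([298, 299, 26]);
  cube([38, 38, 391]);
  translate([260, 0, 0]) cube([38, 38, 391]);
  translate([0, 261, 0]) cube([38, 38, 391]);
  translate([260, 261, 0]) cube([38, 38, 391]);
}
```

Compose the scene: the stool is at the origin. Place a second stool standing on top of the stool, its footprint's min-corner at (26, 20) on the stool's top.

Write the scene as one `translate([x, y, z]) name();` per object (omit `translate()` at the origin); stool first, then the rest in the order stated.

stool();
translate([26, 20, 402]) stool_2();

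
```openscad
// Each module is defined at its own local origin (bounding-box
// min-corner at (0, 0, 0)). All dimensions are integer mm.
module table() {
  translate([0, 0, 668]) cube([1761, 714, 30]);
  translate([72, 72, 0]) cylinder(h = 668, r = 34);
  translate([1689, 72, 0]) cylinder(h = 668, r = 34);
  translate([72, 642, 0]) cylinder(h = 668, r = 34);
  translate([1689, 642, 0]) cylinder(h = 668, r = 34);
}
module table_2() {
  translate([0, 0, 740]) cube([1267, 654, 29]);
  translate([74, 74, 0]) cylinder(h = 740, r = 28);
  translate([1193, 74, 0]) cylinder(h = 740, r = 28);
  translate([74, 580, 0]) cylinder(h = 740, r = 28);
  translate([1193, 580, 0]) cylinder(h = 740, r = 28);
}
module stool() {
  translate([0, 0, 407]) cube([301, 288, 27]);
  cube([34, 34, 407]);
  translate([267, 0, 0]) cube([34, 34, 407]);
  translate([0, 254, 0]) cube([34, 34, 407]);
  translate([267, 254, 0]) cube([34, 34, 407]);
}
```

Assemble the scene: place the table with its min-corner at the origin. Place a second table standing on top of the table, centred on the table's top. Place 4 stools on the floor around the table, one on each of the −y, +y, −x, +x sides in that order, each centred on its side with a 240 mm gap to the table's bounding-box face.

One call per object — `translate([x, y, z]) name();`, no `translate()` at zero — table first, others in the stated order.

table();
translate([247, 30, 698]) table_2();
translate([730, -528, 0]) stool();
translate([730, 954, 0]) stool();
translate([-541, 213, 0]) stool();
translate([2001, 213, 0]) stool();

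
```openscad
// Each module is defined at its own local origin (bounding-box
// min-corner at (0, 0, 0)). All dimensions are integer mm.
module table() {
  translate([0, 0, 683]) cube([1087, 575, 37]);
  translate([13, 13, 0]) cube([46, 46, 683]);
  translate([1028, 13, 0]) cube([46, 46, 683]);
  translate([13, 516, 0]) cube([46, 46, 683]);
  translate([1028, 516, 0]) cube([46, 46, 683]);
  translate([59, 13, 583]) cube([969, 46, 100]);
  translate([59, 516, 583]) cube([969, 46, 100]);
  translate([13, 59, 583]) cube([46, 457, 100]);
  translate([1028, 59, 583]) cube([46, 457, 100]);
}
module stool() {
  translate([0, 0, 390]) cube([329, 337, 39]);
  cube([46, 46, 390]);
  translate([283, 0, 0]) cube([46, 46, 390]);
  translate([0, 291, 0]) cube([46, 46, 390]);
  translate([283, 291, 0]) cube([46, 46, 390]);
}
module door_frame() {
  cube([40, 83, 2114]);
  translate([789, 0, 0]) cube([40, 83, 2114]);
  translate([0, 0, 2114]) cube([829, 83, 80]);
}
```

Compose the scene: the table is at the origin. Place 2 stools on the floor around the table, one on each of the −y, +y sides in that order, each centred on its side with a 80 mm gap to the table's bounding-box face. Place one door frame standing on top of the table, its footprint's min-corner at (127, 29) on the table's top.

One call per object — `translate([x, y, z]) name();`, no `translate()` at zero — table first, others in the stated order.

table();
translate([379, -417, 0]) stool();
translate([379, 655, 0]) stool();
translate([127, 29, 720]) door_frame();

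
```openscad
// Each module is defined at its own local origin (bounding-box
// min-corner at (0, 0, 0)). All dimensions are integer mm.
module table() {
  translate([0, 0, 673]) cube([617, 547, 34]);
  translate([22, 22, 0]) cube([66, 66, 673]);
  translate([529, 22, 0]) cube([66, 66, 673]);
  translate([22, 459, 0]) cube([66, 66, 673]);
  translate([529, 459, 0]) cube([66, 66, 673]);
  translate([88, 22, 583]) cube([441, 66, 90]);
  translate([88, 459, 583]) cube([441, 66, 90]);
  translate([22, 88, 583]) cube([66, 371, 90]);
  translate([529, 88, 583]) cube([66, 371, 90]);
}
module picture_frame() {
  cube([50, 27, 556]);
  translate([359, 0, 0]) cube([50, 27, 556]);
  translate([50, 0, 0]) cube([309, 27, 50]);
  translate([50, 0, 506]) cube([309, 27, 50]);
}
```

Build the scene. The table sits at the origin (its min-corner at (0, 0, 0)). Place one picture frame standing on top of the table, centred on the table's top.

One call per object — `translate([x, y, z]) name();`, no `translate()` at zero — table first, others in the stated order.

table();
translate([104, 260, 707]) picture_frame();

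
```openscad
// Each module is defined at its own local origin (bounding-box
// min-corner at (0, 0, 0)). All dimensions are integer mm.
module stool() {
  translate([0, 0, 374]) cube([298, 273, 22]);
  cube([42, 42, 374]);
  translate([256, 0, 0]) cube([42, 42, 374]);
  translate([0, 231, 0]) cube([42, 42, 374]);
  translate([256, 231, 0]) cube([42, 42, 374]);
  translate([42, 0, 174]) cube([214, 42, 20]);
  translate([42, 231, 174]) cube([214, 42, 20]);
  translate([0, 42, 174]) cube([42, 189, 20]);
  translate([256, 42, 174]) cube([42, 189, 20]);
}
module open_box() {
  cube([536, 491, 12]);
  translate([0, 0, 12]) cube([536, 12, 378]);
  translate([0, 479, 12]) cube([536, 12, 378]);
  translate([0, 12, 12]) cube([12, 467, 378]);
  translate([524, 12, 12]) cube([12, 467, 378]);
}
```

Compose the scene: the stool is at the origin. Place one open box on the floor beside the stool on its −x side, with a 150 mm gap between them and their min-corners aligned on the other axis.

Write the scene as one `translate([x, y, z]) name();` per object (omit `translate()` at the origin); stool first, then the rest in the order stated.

stool();
translate([-686, 0, 0]) open_box();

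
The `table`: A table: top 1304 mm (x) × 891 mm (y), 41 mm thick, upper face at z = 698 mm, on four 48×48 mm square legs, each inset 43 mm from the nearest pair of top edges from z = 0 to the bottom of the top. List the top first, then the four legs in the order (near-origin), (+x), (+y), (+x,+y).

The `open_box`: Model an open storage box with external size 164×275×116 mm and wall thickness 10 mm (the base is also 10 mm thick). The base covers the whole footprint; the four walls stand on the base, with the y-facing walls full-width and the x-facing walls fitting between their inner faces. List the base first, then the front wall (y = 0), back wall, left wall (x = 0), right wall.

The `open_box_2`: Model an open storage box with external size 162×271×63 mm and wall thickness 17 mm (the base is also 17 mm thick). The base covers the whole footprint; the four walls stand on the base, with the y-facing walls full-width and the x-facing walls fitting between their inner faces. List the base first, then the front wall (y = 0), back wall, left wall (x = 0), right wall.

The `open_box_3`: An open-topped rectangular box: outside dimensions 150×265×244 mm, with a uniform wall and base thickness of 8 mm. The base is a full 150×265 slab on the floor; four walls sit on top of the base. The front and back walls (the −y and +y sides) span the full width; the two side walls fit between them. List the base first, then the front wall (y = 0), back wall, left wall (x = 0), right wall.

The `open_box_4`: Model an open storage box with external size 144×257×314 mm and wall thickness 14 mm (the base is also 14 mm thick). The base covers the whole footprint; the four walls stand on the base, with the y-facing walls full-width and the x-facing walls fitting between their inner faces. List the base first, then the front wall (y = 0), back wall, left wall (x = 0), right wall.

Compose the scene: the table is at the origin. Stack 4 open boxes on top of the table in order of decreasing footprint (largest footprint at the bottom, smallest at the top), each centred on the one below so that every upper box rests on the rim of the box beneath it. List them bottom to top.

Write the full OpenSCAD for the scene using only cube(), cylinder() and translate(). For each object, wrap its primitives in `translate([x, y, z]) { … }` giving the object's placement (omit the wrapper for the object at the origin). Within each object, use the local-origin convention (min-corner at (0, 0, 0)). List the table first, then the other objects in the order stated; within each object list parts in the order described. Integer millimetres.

translate([0, 0, 657]) cube([1304, 891, 41]);
translate([43, 43, 0]) cube([48, 48, 657]);
translate([1213, 43, 0]) cube([48, 48, 657]);
translate([43, 800, 0]) cube([48, 48, 657]);
translate([1213, 800, 0]) cube([48, 48, 657]);
translate([570, 308, 698]) {
  cube([164, 275, 10]);
  translate([0, 0, 10]) cube([164, 10, 106]);
  translate([0, 265, 10]) cube([164, 10, 106]);
  translate([0, 10, 10]) cube([10, 255, 106]);
  translate([154, 10, 10]) cube([10, 255, 106]);
}
translate([571, 310, 814]) {
  cube([162, 271, 17]);
  translate([0, 0, 17]) cube([162, 17, 46]);
  translate([0, 254, 17]) cube([162, 17, 46]);
  translate([0, 17, 17]) cube([17, 237, 46]);
  translate([145, 17, 17]) cube([17, 237, 46]);
}
translate([577, 313, 877]) {
  cube([150, 265, 8]);
  translate([0, 0, 8]) cube([150, 8, 236]);
  translate([0, 257, 8]) cube([150, 8, 236]);
  translate([0, 8, 8]) cube([8, 249, 236]);
  translate([142, 8, 8]) cube([8, 249, 236]);
}
translate([580, 317, 1121]) {
  cube([144, 257, 14]);
  translate([0, 0, 14]) cube([144, 14, 300]);
  translate([0, 243, 14]) cube([144, 14, 300]);
  translate([0, 14, 14]) cube([14, 229, 300]);
  translate([130, 14, 14]) cube([14, 229, 300]);
}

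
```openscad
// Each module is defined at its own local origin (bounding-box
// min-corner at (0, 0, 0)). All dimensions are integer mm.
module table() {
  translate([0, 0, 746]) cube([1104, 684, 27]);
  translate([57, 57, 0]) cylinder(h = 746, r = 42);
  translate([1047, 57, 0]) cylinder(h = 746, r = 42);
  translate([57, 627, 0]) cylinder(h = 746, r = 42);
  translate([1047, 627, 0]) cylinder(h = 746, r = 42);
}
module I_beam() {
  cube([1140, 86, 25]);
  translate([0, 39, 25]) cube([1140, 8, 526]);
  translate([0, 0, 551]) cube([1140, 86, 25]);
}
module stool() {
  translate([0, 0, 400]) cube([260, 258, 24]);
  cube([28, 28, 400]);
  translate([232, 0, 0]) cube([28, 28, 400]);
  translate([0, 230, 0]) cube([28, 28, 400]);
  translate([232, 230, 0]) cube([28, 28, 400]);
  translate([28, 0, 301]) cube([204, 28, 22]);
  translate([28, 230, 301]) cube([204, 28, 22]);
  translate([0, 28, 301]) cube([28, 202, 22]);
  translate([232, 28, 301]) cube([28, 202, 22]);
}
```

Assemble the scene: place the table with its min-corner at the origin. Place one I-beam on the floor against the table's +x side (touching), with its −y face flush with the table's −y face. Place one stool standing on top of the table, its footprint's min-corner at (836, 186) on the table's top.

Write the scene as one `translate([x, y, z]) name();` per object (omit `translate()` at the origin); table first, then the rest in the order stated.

table();
translate([1104, 0, 0]) I_beam();
translate([836, 186, 773]) stool();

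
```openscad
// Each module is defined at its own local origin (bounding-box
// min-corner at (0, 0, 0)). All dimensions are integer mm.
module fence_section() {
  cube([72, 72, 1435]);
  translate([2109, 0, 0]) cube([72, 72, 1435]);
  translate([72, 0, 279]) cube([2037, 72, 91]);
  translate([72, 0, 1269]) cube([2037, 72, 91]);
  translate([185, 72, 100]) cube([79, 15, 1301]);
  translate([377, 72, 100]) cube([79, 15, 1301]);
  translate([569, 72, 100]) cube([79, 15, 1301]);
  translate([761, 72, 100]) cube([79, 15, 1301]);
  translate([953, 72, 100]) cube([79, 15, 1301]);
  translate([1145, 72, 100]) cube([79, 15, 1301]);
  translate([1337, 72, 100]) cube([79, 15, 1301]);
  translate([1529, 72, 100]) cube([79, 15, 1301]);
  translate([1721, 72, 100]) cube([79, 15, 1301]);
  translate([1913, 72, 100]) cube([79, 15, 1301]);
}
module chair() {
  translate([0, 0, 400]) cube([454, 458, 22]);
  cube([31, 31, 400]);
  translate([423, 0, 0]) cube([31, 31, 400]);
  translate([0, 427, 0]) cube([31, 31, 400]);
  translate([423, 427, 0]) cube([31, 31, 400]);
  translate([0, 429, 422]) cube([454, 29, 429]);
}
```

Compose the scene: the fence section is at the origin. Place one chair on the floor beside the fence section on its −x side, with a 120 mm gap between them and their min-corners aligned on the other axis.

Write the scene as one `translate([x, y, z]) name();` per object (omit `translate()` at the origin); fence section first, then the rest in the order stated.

fence_section();
translate([-574, 0, 0]) chair();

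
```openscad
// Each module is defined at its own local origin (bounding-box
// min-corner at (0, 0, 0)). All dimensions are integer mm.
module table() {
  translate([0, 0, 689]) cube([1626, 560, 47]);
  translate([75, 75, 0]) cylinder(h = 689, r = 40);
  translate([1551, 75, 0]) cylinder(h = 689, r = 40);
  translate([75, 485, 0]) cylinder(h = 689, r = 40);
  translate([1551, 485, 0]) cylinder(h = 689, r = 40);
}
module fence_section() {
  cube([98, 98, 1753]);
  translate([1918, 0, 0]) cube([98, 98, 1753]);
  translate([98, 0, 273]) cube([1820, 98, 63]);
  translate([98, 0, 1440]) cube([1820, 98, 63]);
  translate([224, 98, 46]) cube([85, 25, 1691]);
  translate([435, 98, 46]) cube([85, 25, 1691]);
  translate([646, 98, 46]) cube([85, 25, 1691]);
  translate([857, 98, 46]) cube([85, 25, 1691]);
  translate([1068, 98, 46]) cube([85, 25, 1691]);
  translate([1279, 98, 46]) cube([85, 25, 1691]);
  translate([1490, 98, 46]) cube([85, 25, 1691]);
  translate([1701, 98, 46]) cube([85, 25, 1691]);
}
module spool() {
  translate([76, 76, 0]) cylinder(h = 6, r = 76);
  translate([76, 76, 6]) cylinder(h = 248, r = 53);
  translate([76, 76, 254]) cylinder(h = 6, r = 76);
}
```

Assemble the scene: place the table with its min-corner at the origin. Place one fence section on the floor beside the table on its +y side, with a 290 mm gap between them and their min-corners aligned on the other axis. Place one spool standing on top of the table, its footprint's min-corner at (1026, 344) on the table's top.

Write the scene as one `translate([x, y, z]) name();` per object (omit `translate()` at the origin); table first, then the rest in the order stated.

table();
translate([0, 850, 0]) fence_section();
translate([1026, 344, 736]) spool();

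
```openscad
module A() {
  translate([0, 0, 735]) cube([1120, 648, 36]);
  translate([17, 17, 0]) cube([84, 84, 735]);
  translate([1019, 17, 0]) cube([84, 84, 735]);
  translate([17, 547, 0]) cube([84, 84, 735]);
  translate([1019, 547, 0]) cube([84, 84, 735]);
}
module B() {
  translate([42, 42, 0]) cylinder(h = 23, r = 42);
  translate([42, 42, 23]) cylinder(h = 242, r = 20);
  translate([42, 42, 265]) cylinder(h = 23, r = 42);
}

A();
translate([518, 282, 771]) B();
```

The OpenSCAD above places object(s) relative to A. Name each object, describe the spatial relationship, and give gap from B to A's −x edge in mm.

The spool's min-x is at 518; the table's min-x is 0; gap = 518 mm.

A is a table. B is a spool. The spool is on top of the table, centred. The gap from the spool to the table's −x edge is 518 mm.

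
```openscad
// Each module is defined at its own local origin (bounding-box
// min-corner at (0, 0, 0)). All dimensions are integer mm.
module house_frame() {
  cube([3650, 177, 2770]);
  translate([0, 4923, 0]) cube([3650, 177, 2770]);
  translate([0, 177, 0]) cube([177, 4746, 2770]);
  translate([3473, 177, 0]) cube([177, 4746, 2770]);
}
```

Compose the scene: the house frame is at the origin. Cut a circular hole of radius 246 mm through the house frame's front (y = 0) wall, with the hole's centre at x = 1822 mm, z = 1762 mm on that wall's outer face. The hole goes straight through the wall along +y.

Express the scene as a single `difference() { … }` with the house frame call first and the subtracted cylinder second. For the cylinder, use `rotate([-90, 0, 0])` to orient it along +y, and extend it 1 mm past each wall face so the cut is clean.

difference() {
  house_frame();
  translate([1822, -1, 1762]) rotate([-90, 0, 0]) cylinder(h = 179, r = 246);
}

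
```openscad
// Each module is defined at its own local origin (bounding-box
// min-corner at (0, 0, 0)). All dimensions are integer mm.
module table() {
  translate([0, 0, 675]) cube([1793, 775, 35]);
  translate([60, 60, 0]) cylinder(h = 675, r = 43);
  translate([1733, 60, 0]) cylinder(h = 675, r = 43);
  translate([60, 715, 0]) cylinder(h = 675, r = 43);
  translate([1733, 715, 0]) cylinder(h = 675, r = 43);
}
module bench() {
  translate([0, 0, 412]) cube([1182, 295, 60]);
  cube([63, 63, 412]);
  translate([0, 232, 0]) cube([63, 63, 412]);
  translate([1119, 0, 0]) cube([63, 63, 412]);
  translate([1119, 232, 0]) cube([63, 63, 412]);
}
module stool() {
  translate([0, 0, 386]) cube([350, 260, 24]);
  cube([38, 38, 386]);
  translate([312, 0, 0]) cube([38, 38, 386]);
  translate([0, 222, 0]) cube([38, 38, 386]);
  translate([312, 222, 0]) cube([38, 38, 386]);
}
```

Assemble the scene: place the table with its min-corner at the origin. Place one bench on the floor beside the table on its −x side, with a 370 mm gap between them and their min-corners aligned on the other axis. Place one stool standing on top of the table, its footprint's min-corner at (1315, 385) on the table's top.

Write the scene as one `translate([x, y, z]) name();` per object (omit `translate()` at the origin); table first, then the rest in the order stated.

table();
translate([-1552, 0, 0]) bench();
translate([1315, 385, 710]) stool();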